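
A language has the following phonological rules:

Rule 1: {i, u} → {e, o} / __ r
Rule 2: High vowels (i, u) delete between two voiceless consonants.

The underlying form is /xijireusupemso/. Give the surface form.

xijereuspemso

Rule 1 (pre-rhotic lowering): /i/ is a high vowel immediately before /r/, so it lowers to [e]. /xijireusupemso/ → xijereusupemso.
Rule 2 (high vowel syncope): /u/ is a high vowel flanked by voiceless consonants /s/ and /p/, so it deletes. /xijereusupemso/ → xijereuspemso.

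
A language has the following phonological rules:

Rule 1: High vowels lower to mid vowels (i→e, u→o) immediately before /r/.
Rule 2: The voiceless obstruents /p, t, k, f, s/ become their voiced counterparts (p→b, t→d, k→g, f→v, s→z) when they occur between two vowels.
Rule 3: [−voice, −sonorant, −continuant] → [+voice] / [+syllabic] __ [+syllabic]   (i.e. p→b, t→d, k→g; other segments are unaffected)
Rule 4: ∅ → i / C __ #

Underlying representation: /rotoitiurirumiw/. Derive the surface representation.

Rule 1 (pre-rhotic lowering): /u/ is a high vowel immediately before /r/, so it lowers to [o]. /i/ is a high vowel immediately before /r/, so it lowers to [e]. /rotoitiurirumiw/ → rotoitiorerumiw.
Rule 2 (intervocalic voicing): /t/ is a voiceless obstruent between vowels /o/ and /o/, so it voices to [d]. /t/ is a voiceless obstruent between vowels /i/ and /i/, so it voices to [d]. /rotoitiorerumiw/ → rodoidiorerumiw.
Rule 3 (intervocalic voicing): no segment meets the environment; /rodoidiorerumiw/ is unchanged.
Rule 4 (final i-epenthesis): the form ends in the consonant /w/, so [i] is inserted word-finally. /rodoidiorerumiw/ → rodoidiorerumiwi.

rodoidiorerumiwi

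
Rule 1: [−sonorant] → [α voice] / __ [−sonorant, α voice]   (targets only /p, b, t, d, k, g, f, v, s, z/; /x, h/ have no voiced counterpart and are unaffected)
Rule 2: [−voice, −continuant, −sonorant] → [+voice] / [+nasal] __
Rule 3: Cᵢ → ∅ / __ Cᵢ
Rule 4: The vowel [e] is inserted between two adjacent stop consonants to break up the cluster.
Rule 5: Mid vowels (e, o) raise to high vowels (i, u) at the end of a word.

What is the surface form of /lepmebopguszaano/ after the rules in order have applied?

lepmebobeguzaanu

Rule 1 (regressive voicing assimilation): /p/ precedes the voiced obstruent /g/, so it voices to [b] by assimilation. /s/ precedes the voiced obstruent /z/, so it voices to [z] by assimilation. /lepmebopguszaano/ → lepmebobguzzaano.
Rule 2 (post-nasal voicing): no segment meets the environment; /lepmebobguzzaano/ is unchanged.
Rule 3 (degemination): /zz/ is a geminate; the first /z/ deletes. /lepmebobguzzaano/ → lepmebobguzaano.
Rule 4 (stop-cluster e-epenthesis): /b/ and /g/ form a stop–stop cluster, so [e] is inserted between them. /lepmebobguzaano/ → lepmebobeguzaano.
Rule 5 (final vowel raising): /o/ is a mid vowel in word-final position, so it raises to [u]. /lepmebobeguzaano/ → lepmebobeguzaanu.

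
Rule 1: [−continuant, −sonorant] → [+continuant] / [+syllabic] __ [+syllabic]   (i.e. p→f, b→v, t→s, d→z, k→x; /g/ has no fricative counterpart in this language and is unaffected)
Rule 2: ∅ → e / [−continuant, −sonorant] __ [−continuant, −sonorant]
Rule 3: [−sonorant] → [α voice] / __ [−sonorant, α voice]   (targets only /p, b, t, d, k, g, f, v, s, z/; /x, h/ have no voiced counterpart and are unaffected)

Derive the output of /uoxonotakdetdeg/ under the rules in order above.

uoxonosakedetedeg

Rule 1 (intervocalic spirantization): /t/ is a stop between vowels /o/ and /a/, so it spirantizes to the fricative [s]. /uoxonotakdetdeg/ → uoxonosakdetdeg.
Rule 2 (stop-cluster e-epenthesis): /k/ and /d/ form a stop–stop cluster, so [e] is inserted between them. /t/ and /d/ form a stop–stop cluster, so [e] is inserted between them. /uoxonosakdetdeg/ → uoxonosakedetedeg.
Rule 3 (regressive voicing assimilation): no segment meets the environment; /uoxonosakedetedeg/ is unchanged.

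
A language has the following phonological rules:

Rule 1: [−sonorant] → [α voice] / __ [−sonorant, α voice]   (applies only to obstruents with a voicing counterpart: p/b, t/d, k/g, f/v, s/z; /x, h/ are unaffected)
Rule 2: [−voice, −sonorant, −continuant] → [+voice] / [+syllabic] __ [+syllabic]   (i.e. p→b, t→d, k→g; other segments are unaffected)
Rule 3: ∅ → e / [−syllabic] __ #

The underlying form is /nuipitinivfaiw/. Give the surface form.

nuibidiniffaiwe

Rule 1 (regressive voicing assimilation): /v/ precedes the voiceless obstruent /f/, so it devoices to [f] by assimilation. /nuipitinivfaiw/ → nuipitiniffaiw.
Rule 2 (intervocalic voicing): /p/ is a voiceless stop between vowels /i/ and /i/, so it voices to [b]. /t/ is a voiceless stop between vowels /i/ and /i/, so it voices to [d]. /nuipitiniffaiw/ → nuibidiniffaiw.
Rule 3 (final e-epenthesis): the form ends in the consonant /w/, so [e] is inserted word-finally. /nuibidiniffaiw/ → nuibidiniffaiwe.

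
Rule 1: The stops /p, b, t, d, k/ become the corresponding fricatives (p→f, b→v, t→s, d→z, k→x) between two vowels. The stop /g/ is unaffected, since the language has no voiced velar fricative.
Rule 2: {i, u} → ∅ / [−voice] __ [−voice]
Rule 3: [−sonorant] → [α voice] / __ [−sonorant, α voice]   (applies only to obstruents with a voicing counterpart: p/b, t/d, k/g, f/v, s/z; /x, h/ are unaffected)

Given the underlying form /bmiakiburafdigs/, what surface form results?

Rule 1 (intervocalic spirantization): /k/ is a stop between vowels /a/ and /i/, so it spirantizes to the fricative [x]. /b/ is a stop between vowels /i/ and /u/, so it spirantizes to the fricative [v]. /bmiakiburafdigs/ → bmiaxivurafdigs.
Rule 2 (high vowel syncope): no segment meets the environment; /bmiaxivurafdigs/ is unchanged.
Rule 3 (regressive voicing assimilation): /f/ precedes the voiced obstruent /d/, so it voices to [v] by assimilation. /g/ precedes the voiceless obstruent /s/, so it devoices to [k] by assimilation. /bmiaxivurafdigs/ → bmiaxivuravdiks.

bmiaxivuravdiks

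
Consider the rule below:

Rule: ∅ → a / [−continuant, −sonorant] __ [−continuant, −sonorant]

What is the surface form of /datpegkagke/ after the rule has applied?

/t/ and /p/ form a stop–stop cluster, so [a] is inserted between them.
/g/ and /k/ form a stop–stop cluster, so [a] is inserted between them.
/g/ and /k/ form a stop–stop cluster, so [a] is inserted between them.
Surface form: [datapegakagake].

datapegakagake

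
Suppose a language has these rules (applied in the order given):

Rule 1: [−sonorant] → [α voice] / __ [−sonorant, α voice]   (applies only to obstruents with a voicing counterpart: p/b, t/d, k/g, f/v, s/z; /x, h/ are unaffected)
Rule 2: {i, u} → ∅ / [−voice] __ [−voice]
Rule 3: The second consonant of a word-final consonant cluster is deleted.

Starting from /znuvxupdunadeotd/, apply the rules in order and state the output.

znufxubdunadeod

Rule 1 (regressive voicing assimilation): /v/ precedes the voiceless obstruent /x/, so it devoices to [f] by assimilation. /p/ precedes the voiced obstruent /d/, so it voices to [b] by assimilation. /t/ precedes the voiced obstruent /d/, so it voices to [d] by assimilation. /znuvxupdunadeotd/ → znufxubdunadeodd.
Rule 2 (high vowel syncope): no segment meets the environment; /znufxubdunadeodd/ is unchanged.
Rule 3 (final cluster simplification): /d/ is the second consonant of a word-final cluster /dd/, so it deletes. /znufxubdunadeodd/ → znufxubdunadeod.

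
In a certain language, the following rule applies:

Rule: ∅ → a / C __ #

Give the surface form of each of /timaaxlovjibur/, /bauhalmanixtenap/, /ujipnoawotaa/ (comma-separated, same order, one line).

timaaxlovjibura, bauhalmanixtenapa, ujipnoawotaa

/timaaxlovjibur/: the form ends in the consonant /r/, so [a] is inserted word-finally. → [timaaxlovjibura].
/bauhalmanixtenap/: the form ends in the consonant /p/, so [a] is inserted word-finally. → [bauhalmanixtenapa].
/ujipnoawotaa/: the rule's environment is not met; surfaces unchanged as [ujipnoawotaa].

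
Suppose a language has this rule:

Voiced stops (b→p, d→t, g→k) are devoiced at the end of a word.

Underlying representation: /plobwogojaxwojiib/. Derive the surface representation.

/b/ is a voiced stop in word-final position, so it devoices to [p].
The other instances of /b/, /g/ do not occur in the required environment and remain unchanged.
Surface form: [plobwogojaxwojiip].

plobwogojaxwojiip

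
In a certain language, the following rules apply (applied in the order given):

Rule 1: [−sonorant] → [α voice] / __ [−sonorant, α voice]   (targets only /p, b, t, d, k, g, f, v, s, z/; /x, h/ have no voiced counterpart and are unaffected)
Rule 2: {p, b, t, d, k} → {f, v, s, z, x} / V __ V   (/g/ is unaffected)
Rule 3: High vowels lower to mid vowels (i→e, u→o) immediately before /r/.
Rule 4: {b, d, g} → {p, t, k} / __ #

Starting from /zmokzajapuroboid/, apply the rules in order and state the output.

zmogzajaforovoit

Rule 1 (regressive voicing assimilation): /k/ precedes the voiced obstruent /z/, so it voices to [g] by assimilation. /zmokzajapuroboid/ → zmogzajapuroboid.
Rule 2 (intervocalic spirantization): /p/ is a stop between vowels /a/ and /u/, so it spirantizes to the fricative [f]. /b/ is a stop between vowels /o/ and /o/, so it spirantizes to the fricative [v]. /zmogzajapuroboid/ → zmogzajafurovoid.
Rule 3 (pre-rhotic lowering): /u/ is a high vowel immediately before /r/, so it lowers to [o]. /zmogzajafurovoid/ → zmogzajaforovoid.
Rule 4 (final devoicing): /d/ is a voiced stop in word-final position, so it devoices to [t]. /zmogzajaforovoid/ → zmogzajaforovoit.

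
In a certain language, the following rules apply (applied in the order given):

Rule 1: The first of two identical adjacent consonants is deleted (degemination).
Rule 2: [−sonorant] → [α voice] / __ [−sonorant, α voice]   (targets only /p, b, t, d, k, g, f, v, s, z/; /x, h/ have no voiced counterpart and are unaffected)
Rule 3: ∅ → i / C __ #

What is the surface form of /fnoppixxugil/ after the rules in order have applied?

Rule 1 (degemination): /pp/ is a geminate; the first /p/ deletes. /xx/ is a geminate; the first /x/ deletes. /fnoppixxugil/ → fnopixugil.
Rule 2 (regressive voicing assimilation): no segment meets the environment; /fnopixugil/ is unchanged.
Rule 3 (final i-epenthesis): the form ends in the consonant /l/, so [i] is inserted word-finally. /fnopixugil/ → fnopixugili.

fnopixugili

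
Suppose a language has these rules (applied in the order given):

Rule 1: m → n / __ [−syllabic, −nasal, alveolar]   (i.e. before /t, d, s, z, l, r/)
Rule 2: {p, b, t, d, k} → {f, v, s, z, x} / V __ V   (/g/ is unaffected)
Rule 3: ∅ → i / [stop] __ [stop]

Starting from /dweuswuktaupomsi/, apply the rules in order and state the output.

dweuswukitaufonsi

Rule 1 (nasal place assimilation): /m/ precedes the alveolar consonant /s/, so it assimilates in place to [n]. /dweuswuktaupomsi/ → dweuswuktauponsi.
Rule 2 (intervocalic spirantization): /p/ is a stop between vowels /u/ and /o/, so it spirantizes to the fricative [f]. /dweuswuktauponsi/ → dweuswuktaufonsi.
Rule 3 (stop-cluster i-epenthesis): /k/ and /t/ form a stop–stop cluster, so [i] is inserted between them. /dweuswuktaufonsi/ → dweuswukitaufonsi.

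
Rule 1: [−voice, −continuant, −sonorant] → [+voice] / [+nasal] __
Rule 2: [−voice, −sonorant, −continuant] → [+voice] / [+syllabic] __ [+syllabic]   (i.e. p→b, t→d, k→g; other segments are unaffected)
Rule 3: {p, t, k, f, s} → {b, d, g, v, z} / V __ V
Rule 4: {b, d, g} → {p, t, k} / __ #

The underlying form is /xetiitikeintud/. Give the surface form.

Rule 1 (post-nasal voicing): /t/ is a voiceless stop immediately after the nasal /n/, so it voices to [d]. /xetiitikeintud/ → xetiitikeindud.
Rule 2 (intervocalic voicing): /t/ is a voiceless stop between vowels /e/ and /i/, so it voices to [d]. /t/ is a voiceless stop between vowels /i/ and /i/, so it voices to [d]. /k/ is a voiceless stop between vowels /i/ and /e/, so it voices to [g]. /xetiitikeindud/ → xediidigeindud.
Rule 3 (intervocalic voicing): no segment meets the environment; /xediidigeindud/ is unchanged.
Rule 4 (final devoicing): /d/ is a voiced stop in word-final position, so it devoices to [t]. /xediidigeindud/ → xediidigeindut.

xediidigeindut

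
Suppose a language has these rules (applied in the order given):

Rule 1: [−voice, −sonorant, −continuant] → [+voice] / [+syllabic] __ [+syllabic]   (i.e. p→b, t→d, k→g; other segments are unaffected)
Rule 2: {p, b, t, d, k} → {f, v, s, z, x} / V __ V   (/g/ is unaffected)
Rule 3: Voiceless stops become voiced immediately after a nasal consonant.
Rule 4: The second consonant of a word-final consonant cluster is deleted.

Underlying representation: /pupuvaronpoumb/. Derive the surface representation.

Rule 1 (intervocalic voicing): /p/ is a voiceless stop between vowels /u/ and /u/, so it voices to [b]. /pupuvaronpoumb/ → pubuvaronpoumb.
Rule 2 (intervocalic spirantization): /b/ is a stop between vowels /u/ and /u/, so it spirantizes to the fricative [v]. /pubuvaronpoumb/ → puvuvaronpoumb.
Rule 3 (post-nasal voicing): /p/ is a voiceless stop immediately after the nasal /n/, so it voices to [b]. /puvuvaronpoumb/ → puvuvaronboumb.
Rule 4 (final cluster simplification): /b/ is the second consonant of a word-final cluster /mb/, so it deletes. /puvuvaronboumb/ → puvuvaronboum.

puvuvaronboum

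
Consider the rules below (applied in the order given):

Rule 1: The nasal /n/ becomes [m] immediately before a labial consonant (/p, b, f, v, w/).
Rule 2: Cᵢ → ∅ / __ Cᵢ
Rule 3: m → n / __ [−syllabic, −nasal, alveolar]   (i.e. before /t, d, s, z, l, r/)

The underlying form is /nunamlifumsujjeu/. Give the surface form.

nunanlifunsujeu

Rule 1 (nasal place assimilation): no segment meets the environment; /nunamlifumsujjeu/ is unchanged.
Rule 2 (degemination): /jj/ is a geminate; the first /j/ deletes. /nunamlifumsujjeu/ → nunamlifumsujeu.
Rule 3 (nasal place assimilation): /m/ precedes the alveolar consonant /l/, so it assimilates in place to [n]. /m/ precedes the alveolar consonant /s/, so it assimilates in place to [n]. /nunamlifumsujeu/ → nunanlifunsujeu.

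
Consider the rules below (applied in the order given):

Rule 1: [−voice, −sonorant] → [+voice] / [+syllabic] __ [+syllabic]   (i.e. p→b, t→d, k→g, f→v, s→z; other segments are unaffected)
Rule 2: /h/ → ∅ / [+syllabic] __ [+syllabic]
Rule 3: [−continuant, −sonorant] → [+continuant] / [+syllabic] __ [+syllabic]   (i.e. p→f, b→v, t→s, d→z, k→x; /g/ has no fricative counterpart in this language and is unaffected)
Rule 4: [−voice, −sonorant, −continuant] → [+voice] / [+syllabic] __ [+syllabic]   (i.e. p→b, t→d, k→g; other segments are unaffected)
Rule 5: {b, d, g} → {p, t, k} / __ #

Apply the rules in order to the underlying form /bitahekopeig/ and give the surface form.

bizaegoveik

Rule 1 (intervocalic voicing): /t/ is a voiceless obstruent between vowels /i/ and /a/, so it voices to [d]. /k/ is a voiceless obstruent between vowels /e/ and /o/, so it voices to [g]. /p/ is a voiceless obstruent between vowels /o/ and /e/, so it voices to [b]. /bitahekopeig/ → bidahegobeig.
Rule 2 (intervocalic h-deletion): /h/ occurs between vowels /a/ and /e/, so it deletes. /bidahegobeig/ → bidaegobeig.
Rule 3 (intervocalic spirantization): /d/ is a stop between vowels /i/ and /a/, so it spirantizes to the fricative [z]. /b/ is a stop between vowels /o/ and /e/, so it spirantizes to the fricative [v]. /bidaegobeig/ → bizaegoveig.
Rule 4 (intervocalic voicing): no segment meets the environment; /bizaegoveig/ is unchanged.
Rule 5 (final devoicing): /g/ is a voiced stop in word-final position, so it devoices to [k]. /bizaegoveig/ → bizaegoveik.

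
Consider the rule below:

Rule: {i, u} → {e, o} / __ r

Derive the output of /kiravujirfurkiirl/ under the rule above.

/i/ is a high vowel immediately before /r/, so it lowers to [e].
/i/ is a high vowel immediately before /r/, so it lowers to [e].
/u/ is a high vowel immediately before /r/, so it lowers to [o].
/i/ is a high vowel immediately before /r/, so it lowers to [e].
Surface form: [keravujerforkierl].

keravujerforkierl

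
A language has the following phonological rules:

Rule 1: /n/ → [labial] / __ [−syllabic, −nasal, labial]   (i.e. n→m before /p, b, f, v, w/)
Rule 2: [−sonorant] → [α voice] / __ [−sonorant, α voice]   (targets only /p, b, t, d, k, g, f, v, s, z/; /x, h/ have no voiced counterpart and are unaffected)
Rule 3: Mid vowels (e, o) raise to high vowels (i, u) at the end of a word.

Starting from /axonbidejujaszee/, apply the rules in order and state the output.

axombidejujazzei

Rule 1 (nasal place assimilation): /n/ precedes the labial consonant /b/, so it assimilates in place to [m]. /axonbidejujaszee/ → axombidejujaszee.
Rule 2 (regressive voicing assimilation): /s/ precedes the voiced obstruent /z/, so it voices to [z] by assimilation. /axombidejujaszee/ → axombidejujazzee.
Rule 3 (final vowel raising): /e/ is a mid vowel in word-final position, so it raises to [i]. /axombidejujazzee/ → axombidejujazzei.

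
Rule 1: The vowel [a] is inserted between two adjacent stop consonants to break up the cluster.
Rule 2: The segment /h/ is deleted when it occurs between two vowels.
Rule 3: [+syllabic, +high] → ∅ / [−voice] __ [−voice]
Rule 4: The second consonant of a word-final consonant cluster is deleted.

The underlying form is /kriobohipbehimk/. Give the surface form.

Rule 1 (stop-cluster a-epenthesis): /p/ and /b/ form a stop–stop cluster, so [a] is inserted between them. /kriobohipbehimk/ → kriobohipabehimk.
Rule 2 (intervocalic h-deletion): /h/ occurs between vowels /o/ and /i/, so it deletes. /h/ occurs between vowels /e/ and /i/, so it deletes. /kriobohipabehimk/ → krioboipabeimk.
Rule 3 (high vowel syncope): no segment meets the environment; /krioboipabeimk/ is unchanged.
Rule 4 (final cluster simplification): /k/ is the second consonant of a word-final cluster /mk/, so it deletes. /krioboipabeimk/ → krioboipabeim.

krioboipabeim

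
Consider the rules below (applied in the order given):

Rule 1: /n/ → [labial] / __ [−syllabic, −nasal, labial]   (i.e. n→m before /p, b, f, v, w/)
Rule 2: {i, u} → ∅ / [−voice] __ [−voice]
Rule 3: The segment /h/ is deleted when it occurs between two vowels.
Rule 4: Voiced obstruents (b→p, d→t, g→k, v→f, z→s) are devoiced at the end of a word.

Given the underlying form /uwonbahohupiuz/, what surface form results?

Rule 1 (nasal place assimilation): /n/ precedes the labial consonant /b/, so it assimilates in place to [m]. /uwonbahohupiuz/ → uwombahohupiuz.
Rule 2 (high vowel syncope): /u/ is a high vowel flanked by voiceless consonants /h/ and /p/, so it deletes. /uwombahohupiuz/ → uwombahohpiuz.
Rule 3 (intervocalic h-deletion): /h/ occurs between vowels /a/ and /o/, so it deletes. /uwombahohpiuz/ → uwombaohpiuz.
Rule 4 (final devoicing): /z/ is a voiced obstruent in word-final position, so it devoices to [s]. /uwombaohpiuz/ → uwombaohpius.

uwombaohpius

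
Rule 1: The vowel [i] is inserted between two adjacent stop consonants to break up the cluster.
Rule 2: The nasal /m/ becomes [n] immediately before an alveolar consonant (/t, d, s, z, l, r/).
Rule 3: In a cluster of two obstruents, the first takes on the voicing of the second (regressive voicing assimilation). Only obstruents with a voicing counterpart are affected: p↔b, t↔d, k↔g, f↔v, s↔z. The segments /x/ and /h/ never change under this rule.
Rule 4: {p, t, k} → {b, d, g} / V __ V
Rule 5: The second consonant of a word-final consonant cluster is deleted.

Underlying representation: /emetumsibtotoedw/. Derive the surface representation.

emedunsibidodoed

Rule 1 (stop-cluster i-epenthesis): /b/ and /t/ form a stop–stop cluster, so [i] is inserted between them. /emetumsibtotoedw/ → emetumsibitotoedw.
Rule 2 (nasal place assimilation): /m/ precedes the alveolar consonant /s/, so it assimilates in place to [n]. /emetumsibitotoedw/ → emetunsibitotoedw.
Rule 3 (regressive voicing assimilation): no segment meets the environment; /emetunsibitotoedw/ is unchanged.
Rule 4 (intervocalic voicing): /t/ is a voiceless stop between vowels /e/ and /u/, so it voices to [d]. /t/ is a voiceless stop between vowels /i/ and /o/, so it voices to [d]. /t/ is a voiceless stop between vowels /o/ and /o/, so it voices to [d]. /emetunsibitotoedw/ → emedunsibidodoedw.
Rule 5 (final cluster simplification): /w/ is the second consonant of a word-final cluster /dw/, so it deletes. /emedunsibidodoedw/ → emedunsibidodoed.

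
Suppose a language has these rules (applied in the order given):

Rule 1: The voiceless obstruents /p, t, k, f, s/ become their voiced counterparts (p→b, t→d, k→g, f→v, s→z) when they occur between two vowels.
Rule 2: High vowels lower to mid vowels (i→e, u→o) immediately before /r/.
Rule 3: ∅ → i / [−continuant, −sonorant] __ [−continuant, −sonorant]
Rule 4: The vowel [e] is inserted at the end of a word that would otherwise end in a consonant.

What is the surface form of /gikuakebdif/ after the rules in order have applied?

giguagebidife

Rule 1 (intervocalic voicing): /k/ is a voiceless obstruent between vowels /i/ and /u/, so it voices to [g]. /k/ is a voiceless obstruent between vowels /a/ and /e/, so it voices to [g]. /gikuakebdif/ → giguagebdif.
Rule 2 (pre-rhotic lowering): no segment meets the environment; /giguagebdif/ is unchanged.
Rule 3 (stop-cluster i-epenthesis): /b/ and /d/ form a stop–stop cluster, so [i] is inserted between them. /giguagebdif/ → giguagebidif.
Rule 4 (final e-epenthesis): the form ends in the consonant /f/, so [e] is inserted word-finally. /giguagebidif/ → giguagebidife.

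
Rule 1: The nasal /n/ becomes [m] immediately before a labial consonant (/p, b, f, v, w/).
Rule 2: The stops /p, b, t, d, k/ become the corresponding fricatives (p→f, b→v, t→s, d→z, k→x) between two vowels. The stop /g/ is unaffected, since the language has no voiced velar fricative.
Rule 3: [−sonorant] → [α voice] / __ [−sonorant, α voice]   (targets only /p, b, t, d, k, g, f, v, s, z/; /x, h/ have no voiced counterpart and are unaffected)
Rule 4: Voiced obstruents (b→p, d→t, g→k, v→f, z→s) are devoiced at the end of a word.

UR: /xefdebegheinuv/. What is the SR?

xevdevekheinuf

Rule 1 (nasal place assimilation): no segment meets the environment; /xefdebegheinuv/ is unchanged.
Rule 2 (intervocalic spirantization): /b/ is a stop between vowels /e/ and /e/, so it spirantizes to the fricative [v]. /xefdebegheinuv/ → xefdevegheinuv.
Rule 3 (regressive voicing assimilation): /f/ precedes the voiced obstruent /d/, so it voices to [v] by assimilation. /g/ precedes the voiceless obstruent /h/, so it devoices to [k] by assimilation. /xefdevegheinuv/ → xevdevekheinuv.
Rule 4 (final devoicing): /v/ is a voiced obstruent in word-final position, so it devoices to [f]. /xevdevekheinuv/ → xevdevekheinuf.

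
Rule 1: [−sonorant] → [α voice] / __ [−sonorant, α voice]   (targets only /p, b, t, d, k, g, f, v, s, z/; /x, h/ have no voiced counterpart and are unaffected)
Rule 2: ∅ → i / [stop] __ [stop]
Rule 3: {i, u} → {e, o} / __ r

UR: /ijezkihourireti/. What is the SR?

Rule 1 (regressive voicing assimilation): /z/ precedes the voiceless obstruent /k/, so it devoices to [s] by assimilation. /ijezkihourireti/ → ijeskihourireti.
Rule 2 (stop-cluster i-epenthesis): no segment meets the environment; /ijeskihourireti/ is unchanged.
Rule 3 (pre-rhotic lowering): /u/ is a high vowel immediately before /r/, so it lowers to [o]. /i/ is a high vowel immediately before /r/, so it lowers to [e]. /ijeskihourireti/ → ijeskihoorereti.

ijeskihoorereti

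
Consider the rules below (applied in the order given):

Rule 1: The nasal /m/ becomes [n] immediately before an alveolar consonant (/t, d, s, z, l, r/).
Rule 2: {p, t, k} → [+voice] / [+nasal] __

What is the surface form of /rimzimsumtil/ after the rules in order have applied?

rinzinsundil

Rule 1 (nasal place assimilation): /m/ precedes the alveolar consonant /z/, so it assimilates in place to [n]. /m/ precedes the alveolar consonant /s/, so it assimilates in place to [n]. /m/ precedes the alveolar consonant /t/, so it assimilates in place to [n]. /rimzimsumtil/ → rinzinsuntil.
Rule 2 (post-nasal voicing): /t/ is a voiceless stop immediately after the nasal /n/, so it voices to [d]. /rinzinsuntil/ → rinzinsundil.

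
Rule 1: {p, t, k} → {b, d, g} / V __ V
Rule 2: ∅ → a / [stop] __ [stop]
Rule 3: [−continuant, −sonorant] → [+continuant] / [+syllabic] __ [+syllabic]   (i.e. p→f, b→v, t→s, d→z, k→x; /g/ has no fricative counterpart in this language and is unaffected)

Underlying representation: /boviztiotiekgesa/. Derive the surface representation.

Rule 1 (intervocalic voicing): /t/ is a voiceless stop between vowels /o/ and /i/, so it voices to [d]. /boviztiotiekgesa/ → boviztiodiekgesa.
Rule 2 (stop-cluster a-epenthesis): /k/ and /g/ form a stop–stop cluster, so [a] is inserted between them. /boviztiodiekgesa/ → boviztiodiekagesa.
Rule 3 (intervocalic spirantization): /d/ is a stop between vowels /o/ and /i/, so it spirantizes to the fricative [z]. /k/ is a stop between vowels /e/ and /a/, so it spirantizes to the fricative [x]. /boviztiodiekagesa/ → boviztioziexagesa.

boviztioziexagesa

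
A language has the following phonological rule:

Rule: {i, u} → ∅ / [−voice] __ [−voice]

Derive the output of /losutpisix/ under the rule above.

/u/ is a high vowel flanked by voiceless consonants /s/ and /t/, so it deletes.
/i/ is a high vowel flanked by voiceless consonants /p/ and /s/, so it deletes.
/i/ is a high vowel flanked by voiceless consonants /s/ and /x/, so it deletes.
Surface form: [lostpsx].

lostpsx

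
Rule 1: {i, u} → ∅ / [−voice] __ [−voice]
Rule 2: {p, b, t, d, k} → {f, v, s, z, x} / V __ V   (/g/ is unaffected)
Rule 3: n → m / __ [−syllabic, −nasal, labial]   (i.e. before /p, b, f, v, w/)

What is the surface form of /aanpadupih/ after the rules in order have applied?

aampazuph

Rule 1 (high vowel syncope): /i/ is a high vowel flanked by voiceless consonants /p/ and /h/, so it deletes. /aanpadupih/ → aanpaduph.
Rule 2 (intervocalic spirantization): /d/ is a stop between vowels /a/ and /u/, so it spirantizes to the fricative [z]. /aanpaduph/ → aanpazuph.
Rule 3 (nasal place assimilation): /n/ precedes the labial consonant /p/, so it assimilates in place to [m]. /aanpazuph/ → aampazuph.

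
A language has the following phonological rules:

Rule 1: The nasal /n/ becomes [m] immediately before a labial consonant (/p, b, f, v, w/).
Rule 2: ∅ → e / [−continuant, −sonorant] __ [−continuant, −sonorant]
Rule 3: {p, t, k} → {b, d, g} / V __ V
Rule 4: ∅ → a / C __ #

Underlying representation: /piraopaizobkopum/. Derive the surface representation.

Rule 1 (nasal place assimilation): no segment meets the environment; /piraopaizobkopum/ is unchanged.
Rule 2 (stop-cluster e-epenthesis): /b/ and /k/ form a stop–stop cluster, so [e] is inserted between them. /piraopaizobkopum/ → piraopaizobekopum.
Rule 3 (intervocalic voicing): /p/ is a voiceless stop between vowels /o/ and /a/, so it voices to [b]. /k/ is a voiceless stop between vowels /e/ and /o/, so it voices to [g]. /p/ is a voiceless stop between vowels /o/ and /u/, so it voices to [b]. /piraopaizobekopum/ → piraobaizobegobum.
Rule 4 (final a-epenthesis): the form ends in the consonant /m/, so [a] is inserted word-finally. /piraobaizobegobum/ → piraobaizobegobuma.

piraobaizobegobuma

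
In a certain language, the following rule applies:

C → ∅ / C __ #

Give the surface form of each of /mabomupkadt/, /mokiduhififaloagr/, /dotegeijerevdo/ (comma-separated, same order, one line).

mabomupkad, mokiduhififaloag, dotegeijerevdo

/mabomupkadt/: /t/ is the second consonant of a word-final cluster /dt/, so it deletes. → [mabomupkad].
/mokiduhififaloagr/: /r/ is the second consonant of a word-final cluster /gr/, so it deletes. → [mokiduhififaloag].
/dotegeijerevdo/: the rule's environment is not met; surfaces unchanged as [dotegeijerevdo].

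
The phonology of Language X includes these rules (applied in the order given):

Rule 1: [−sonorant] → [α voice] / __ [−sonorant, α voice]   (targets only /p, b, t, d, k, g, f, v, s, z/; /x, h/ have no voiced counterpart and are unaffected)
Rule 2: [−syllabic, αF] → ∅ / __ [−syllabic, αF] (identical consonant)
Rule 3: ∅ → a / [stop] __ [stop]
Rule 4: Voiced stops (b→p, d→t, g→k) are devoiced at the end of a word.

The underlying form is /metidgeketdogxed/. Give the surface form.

metidagekedokxet

Rule 1 (regressive voicing assimilation): /t/ precedes the voiced obstruent /d/, so it voices to [d] by assimilation. /g/ precedes the voiceless obstruent /x/, so it devoices to [k] by assimilation. /metidgeketdogxed/ → metidgekeddokxed.
Rule 2 (degemination): /dd/ is a geminate; the first /d/ deletes. /metidgekeddokxed/ → metidgekedokxed.
Rule 3 (stop-cluster a-epenthesis): /d/ and /g/ form a stop–stop cluster, so [a] is inserted between them. /metidgekedokxed/ → metidagekedokxed.
Rule 4 (final devoicing): /d/ is a voiced stop in word-final position, so it devoices to [t]. /metidagekedokxed/ → metidagekedokxet.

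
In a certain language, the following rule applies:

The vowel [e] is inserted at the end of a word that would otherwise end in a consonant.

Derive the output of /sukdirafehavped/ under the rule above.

sukdirafehavpede

the form ends in the consonant /d/, so [e] is inserted word-finally.
Surface form: [sukdirafehavpede].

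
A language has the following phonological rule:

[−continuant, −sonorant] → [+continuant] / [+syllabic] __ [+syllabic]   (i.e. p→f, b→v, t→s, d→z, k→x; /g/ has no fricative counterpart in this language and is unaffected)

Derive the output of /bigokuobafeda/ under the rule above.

bigoxuovafeza

Scanning /bigokuobafeda/: /b/ at position 1 is not in the conditioning environment; /k/ is a stop between vowels /o/ and /u/, so it spirantizes to the fricative [x]; /b/ is a stop between vowels /o/ and /a/, so it spirantizes to the fricative [v]; /d/ is a stop between vowels /e/ and /a/, so it spirantizes to the fricative [z].
Result: [bigoxuovafeza].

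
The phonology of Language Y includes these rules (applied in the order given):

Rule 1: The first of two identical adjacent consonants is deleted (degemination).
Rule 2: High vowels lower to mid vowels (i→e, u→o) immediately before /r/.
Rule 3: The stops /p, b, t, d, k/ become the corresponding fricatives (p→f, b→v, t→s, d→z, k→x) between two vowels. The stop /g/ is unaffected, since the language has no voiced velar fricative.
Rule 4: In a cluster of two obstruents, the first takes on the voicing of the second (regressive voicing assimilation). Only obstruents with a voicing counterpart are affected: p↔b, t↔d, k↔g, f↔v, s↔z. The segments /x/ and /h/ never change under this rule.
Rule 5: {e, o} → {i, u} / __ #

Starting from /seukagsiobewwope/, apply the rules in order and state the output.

Rule 1 (degemination): /ww/ is a geminate; the first /w/ deletes. /seukagsiobewwope/ → seukagsiobewope.
Rule 2 (pre-rhotic lowering): no segment meets the environment; /seukagsiobewope/ is unchanged.
Rule 3 (intervocalic spirantization): /k/ is a stop between vowels /u/ and /a/, so it spirantizes to the fricative [x]. /b/ is a stop between vowels /o/ and /e/, so it spirantizes to the fricative [v]. /p/ is a stop between vowels /o/ and /e/, so it spirantizes to the fricative [f]. /seukagsiobewope/ → seuxagsiovewofe.
Rule 4 (regressive voicing assimilation): /g/ precedes the voiceless obstruent /s/, so it devoices to [k] by assimilation. /seuxagsiovewofe/ → seuxaksiovewofe.
Rule 5 (final vowel raising): /e/ is a mid vowel in word-final position, so it raises to [i]. /seuxaksiovewofe/ → seuxaksiovewofi.

seuxaksiovewofi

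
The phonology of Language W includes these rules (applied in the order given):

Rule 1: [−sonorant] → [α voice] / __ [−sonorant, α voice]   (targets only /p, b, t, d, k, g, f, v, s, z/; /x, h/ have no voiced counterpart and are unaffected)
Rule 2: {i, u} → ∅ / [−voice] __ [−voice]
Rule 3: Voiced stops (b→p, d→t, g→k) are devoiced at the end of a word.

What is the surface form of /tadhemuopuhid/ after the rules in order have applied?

tathemuophit

Rule 1 (regressive voicing assimilation): /d/ precedes the voiceless obstruent /h/, so it devoices to [t] by assimilation. /tadhemuopuhid/ → tathemuopuhid.
Rule 2 (high vowel syncope): /u/ is a high vowel flanked by voiceless consonants /p/ and /h/, so it deletes. /tathemuopuhid/ → tathemuophid.
Rule 3 (final devoicing): /d/ is a voiced stop in word-final position, so it devoices to [t]. /tathemuophid/ → tathemuophit.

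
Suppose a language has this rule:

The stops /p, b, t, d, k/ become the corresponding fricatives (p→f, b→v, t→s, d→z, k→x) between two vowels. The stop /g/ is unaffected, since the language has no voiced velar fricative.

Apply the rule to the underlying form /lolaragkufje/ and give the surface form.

No segment of /lolaragkufje/ meets the structural description of the rule, so the form surfaces unchanged.

lolaragkufje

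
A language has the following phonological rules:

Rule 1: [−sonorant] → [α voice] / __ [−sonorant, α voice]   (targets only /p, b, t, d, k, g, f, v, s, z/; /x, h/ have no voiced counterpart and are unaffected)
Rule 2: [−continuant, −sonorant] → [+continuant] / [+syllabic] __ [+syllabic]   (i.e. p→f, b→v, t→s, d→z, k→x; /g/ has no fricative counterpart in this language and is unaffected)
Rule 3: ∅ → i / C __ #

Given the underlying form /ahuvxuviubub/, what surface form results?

ahufxuviuvubi

Rule 1 (regressive voicing assimilation): /v/ precedes the voiceless obstruent /x/, so it devoices to [f] by assimilation. /ahuvxuviubub/ → ahufxuviubub.
Rule 2 (intervocalic spirantization): /b/ is a stop between vowels /u/ and /u/, so it spirantizes to the fricative [v]. /ahufxuviubub/ → ahufxuviuvub.
Rule 3 (final i-epenthesis): the form ends in the consonant /b/, so [i] is inserted word-finally. /ahufxuviuvub/ → ahufxuviuvubi.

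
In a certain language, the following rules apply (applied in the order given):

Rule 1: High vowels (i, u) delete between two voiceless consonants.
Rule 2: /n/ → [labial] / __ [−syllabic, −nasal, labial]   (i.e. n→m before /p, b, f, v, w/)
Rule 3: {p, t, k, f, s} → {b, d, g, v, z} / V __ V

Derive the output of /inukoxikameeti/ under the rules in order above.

inugoxkameedi

Rule 1 (high vowel syncope): /i/ is a high vowel flanked by voiceless consonants /x/ and /k/, so it deletes. /inukoxikameeti/ → inukoxkameeti.
Rule 2 (nasal place assimilation): no segment meets the environment; /inukoxkameeti/ is unchanged.
Rule 3 (intervocalic voicing): /k/ is a voiceless obstruent between vowels /u/ and /o/, so it voices to [g]. /t/ is a voiceless obstruent between vowels /e/ and /i/, so it voices to [d]. /inukoxkameeti/ → inugoxkameedi.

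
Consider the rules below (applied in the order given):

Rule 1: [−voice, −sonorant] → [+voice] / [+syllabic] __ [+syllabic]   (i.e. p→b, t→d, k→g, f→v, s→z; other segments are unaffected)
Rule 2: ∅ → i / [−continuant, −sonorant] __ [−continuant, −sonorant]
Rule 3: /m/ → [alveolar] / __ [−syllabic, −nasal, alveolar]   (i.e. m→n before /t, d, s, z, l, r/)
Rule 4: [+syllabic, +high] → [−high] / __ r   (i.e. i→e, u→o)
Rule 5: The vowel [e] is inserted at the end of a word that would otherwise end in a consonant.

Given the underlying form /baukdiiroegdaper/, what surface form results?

Rule 1 (intervocalic voicing): /p/ is a voiceless obstruent between vowels /a/ and /e/, so it voices to [b]. /baukdiiroegdaper/ → baukdiiroegdaber.
Rule 2 (stop-cluster i-epenthesis): /k/ and /d/ form a stop–stop cluster, so [i] is inserted between them. /g/ and /d/ form a stop–stop cluster, so [i] is inserted between them. /baukdiiroegdaber/ → baukidiiroegidaber.
Rule 3 (nasal place assimilation): no segment meets the environment; /baukidiiroegidaber/ is unchanged.
Rule 4 (pre-rhotic lowering): /i/ is a high vowel immediately before /r/, so it lowers to [e]. /baukidiiroegidaber/ → baukidieroegidaber.
Rule 5 (final e-epenthesis): the form ends in the consonant /r/, so [e] is inserted word-finally. /baukidieroegidaber/ → baukidieroegidabere.

baukidieroegidabere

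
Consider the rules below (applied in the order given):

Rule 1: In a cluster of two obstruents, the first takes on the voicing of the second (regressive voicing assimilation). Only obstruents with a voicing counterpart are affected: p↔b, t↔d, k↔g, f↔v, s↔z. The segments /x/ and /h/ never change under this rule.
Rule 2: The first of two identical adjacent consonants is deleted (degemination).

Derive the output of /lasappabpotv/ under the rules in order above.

Rule 1 (regressive voicing assimilation): /b/ precedes the voiceless obstruent /p/, so it devoices to [p] by assimilation. /t/ precedes the voiced obstruent /v/, so it voices to [d] by assimilation. /lasappabpotv/ → lasappappodv.
Rule 2 (degemination): /pp/ is a geminate; the first /p/ deletes. /pp/ is a geminate; the first /p/ deletes. /lasappappodv/ → lasapapodv.

lasapapodv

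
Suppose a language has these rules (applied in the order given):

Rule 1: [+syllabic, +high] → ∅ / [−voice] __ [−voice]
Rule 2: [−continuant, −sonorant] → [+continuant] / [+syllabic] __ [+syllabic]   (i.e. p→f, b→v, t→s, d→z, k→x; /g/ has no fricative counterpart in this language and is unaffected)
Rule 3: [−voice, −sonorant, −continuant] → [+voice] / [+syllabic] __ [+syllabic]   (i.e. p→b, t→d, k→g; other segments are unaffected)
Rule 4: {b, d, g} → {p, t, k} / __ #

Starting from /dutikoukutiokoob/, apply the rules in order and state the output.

dutkouktioxoop

Rule 1 (high vowel syncope): /i/ is a high vowel flanked by voiceless consonants /t/ and /k/, so it deletes. /u/ is a high vowel flanked by voiceless consonants /k/ and /t/, so it deletes. /dutikoukutiokoob/ → dutkouktiokoob.
Rule 2 (intervocalic spirantization): /k/ is a stop between vowels /o/ and /o/, so it spirantizes to the fricative [x]. /dutkouktiokoob/ → dutkouktioxoob.
Rule 3 (intervocalic voicing): no segment meets the environment; /dutkouktioxoob/ is unchanged.
Rule 4 (final devoicing): /b/ is a voiced stop in word-final position, so it devoices to [p]. /dutkouktioxoob/ → dutkouktioxoop.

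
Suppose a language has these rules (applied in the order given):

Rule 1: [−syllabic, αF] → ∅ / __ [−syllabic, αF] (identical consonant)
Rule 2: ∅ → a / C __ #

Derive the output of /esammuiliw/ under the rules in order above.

Rule 1 (degemination): /mm/ is a geminate; the first /m/ deletes. /esammuiliw/ → esamuiliw.
Rule 2 (final a-epenthesis): the form ends in the consonant /w/, so [a] is inserted word-finally. /esamuiliw/ → esamuiliwa.

esamuiliwa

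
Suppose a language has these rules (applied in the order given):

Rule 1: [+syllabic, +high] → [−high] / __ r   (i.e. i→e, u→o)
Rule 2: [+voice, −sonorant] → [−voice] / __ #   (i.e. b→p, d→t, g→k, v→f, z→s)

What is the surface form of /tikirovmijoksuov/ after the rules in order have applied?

tikerovmijoksuof

Rule 1 (pre-rhotic lowering): /i/ is a high vowel immediately before /r/, so it lowers to [e]. /tikirovmijoksuov/ → tikerovmijoksuov.
Rule 2 (final devoicing): /v/ is a voiced obstruent in word-final position, so it devoices to [f]. /tikerovmijoksuov/ → tikerovmijoksuof.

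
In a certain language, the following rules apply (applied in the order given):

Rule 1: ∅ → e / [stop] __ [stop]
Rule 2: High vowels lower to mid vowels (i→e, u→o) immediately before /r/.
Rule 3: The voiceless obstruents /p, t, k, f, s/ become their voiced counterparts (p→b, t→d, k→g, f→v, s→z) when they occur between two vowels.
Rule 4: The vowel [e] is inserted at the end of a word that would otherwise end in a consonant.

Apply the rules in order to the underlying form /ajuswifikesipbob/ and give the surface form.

ajuswivigezibebobe

Rule 1 (stop-cluster e-epenthesis): /p/ and /b/ form a stop–stop cluster, so [e] is inserted between them. /ajuswifikesipbob/ → ajuswifikesipebob.
Rule 2 (pre-rhotic lowering): no segment meets the environment; /ajuswifikesipebob/ is unchanged.
Rule 3 (intervocalic voicing): /f/ is a voiceless obstruent between vowels /i/ and /i/, so it voices to [v]. /k/ is a voiceless obstruent between vowels /i/ and /e/, so it voices to [g]. /s/ is a voiceless obstruent between vowels /e/ and /i/, so it voices to [z]. /p/ is a voiceless obstruent between vowels /i/ and /e/, so it voices to [b]. /ajuswifikesipebob/ → ajuswivigezibebob.
Rule 4 (final e-epenthesis): the form ends in the consonant /b/, so [e] is inserted word-finally. /ajuswivigezibebob/ → ajuswivigezibebobe.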